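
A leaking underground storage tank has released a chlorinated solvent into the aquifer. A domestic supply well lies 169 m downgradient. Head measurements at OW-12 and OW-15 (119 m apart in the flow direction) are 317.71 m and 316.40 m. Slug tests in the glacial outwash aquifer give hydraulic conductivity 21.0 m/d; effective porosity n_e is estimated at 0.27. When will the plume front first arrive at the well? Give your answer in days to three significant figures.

Hydraulic gradient i = (317.71 − 316.40) / 119 = 1.31 / 119 = 0.01101
Specific discharge q = 21.0 × 0.01101 = 0.2312 m/d
v_s = q/n_e = 0.2312/0.27 = 0.8562 m/d
t = L / v = 169 / 0.8562 = 197.4 d

197 days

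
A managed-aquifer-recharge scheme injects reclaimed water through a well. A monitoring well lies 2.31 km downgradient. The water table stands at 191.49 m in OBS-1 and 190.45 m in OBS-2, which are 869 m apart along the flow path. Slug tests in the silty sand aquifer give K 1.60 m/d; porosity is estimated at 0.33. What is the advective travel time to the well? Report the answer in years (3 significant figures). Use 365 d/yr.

1090 years

Hydraulic gradient i = (191.49 − 190.45) / 869 = 1.04 / 869 = 0.001197
Darcy flux q = K·i = 1.60 × 0.001197 = 0.001915 m/d
v = Ki/n = 1.60·0.001197/0.33 = 0.005803 m/d
L = 2.31 km = 2310 m
t = L / v = 2310 / 0.005803 = 398100 d
   = 398100 / 365 = 1090 yr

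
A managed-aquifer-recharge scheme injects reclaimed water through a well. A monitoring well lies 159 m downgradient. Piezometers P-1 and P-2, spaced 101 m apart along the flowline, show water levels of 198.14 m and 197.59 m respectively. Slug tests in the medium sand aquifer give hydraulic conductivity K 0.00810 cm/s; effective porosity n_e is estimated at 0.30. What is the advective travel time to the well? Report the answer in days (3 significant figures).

1250 days

Hydraulic gradient i = (198.14 − 197.59) / 101 = 0.55 / 101 = 0.005446
K = 0.00810 cm/s × 864 = 6.998 m/d
q = Ki = 6.998 × 0.005446 = 0.03811 m/d
v = Ki/n = 6.998·0.005446/0.30 = 0.1270 m/d
t = L / v = 159 / 0.1270 = 1252 d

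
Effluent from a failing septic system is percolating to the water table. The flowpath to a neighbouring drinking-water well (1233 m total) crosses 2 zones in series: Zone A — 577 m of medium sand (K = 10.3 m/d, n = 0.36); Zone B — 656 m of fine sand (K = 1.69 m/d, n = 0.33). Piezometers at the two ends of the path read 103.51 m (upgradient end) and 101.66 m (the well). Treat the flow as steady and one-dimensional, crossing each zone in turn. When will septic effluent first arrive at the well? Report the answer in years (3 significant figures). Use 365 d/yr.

279 years

Total head drop ΔH = 103.51 − 101.66 = 1.85 m
Steady 1-D flow in series ⇒ the Darcy flux q is identical in every zone and the zone head losses add (resistances L/K in series).
Σ(L/K) = 577/10.3 + 656/1.69 = 56.02 + 388.2 = 444.2 d
q = ΔH / Σ(L/K) = 1.85 / 444.2 = 0.004165 m/d (same in every zone)
Zone A: v = q/n = 0.004165/0.36 = 0.01157 m/d → t_A = 577/0.01157 = 49870 d
Zone B: v = q/n = 0.004165/0.33 = 0.01262 m/d → t_B = 656/0.01262 = 51980 d
Total t = 49870 + 51980 = 101900 d
   = 101900 / 365 = 279 yr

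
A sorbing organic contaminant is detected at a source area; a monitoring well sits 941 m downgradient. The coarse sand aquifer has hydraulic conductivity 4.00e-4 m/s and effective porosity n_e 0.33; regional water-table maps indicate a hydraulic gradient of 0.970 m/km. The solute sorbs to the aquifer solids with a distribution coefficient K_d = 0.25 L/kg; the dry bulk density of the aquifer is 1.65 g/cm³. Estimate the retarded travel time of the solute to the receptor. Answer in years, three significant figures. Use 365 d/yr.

K = 4.00e-4 m/s × 86400 s/d = 34.56 m/d
q = Ki = 34.56 × 9.7e-4 = 0.03352 m/d
Seepage velocity v = q / n = 0.03352 / 0.33 = 0.1016 m/d
Retardation R = 1 + ρ_b·K_d/n = 1 + 1.65×0.25/0.33 = 2.250
Contaminant velocity v_c = v/R = 0.1016/2.250 = 0.04515 m/d
t = L/v_c = 941/0.04515 = 20840 d
   = 20840/365 = 57.1 yr

57.1 years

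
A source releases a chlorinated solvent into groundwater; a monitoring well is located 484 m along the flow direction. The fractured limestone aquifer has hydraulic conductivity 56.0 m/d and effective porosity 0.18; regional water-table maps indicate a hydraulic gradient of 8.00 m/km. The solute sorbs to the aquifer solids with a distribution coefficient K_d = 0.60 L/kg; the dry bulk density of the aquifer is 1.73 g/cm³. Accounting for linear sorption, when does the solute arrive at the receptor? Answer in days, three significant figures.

Darcy flux q = K·i = 56.0 × 0.0080 = 0.4480 m/d
Seepage velocity v = q / n = 0.4480 / 0.18 = 2.489 m/d
Retardation R = 1 + ρ_b·K_d/n = 1 + 1.73×0.60/0.18 = 6.767
Contaminant velocity v_c = v/R = 2.489/6.767 = 0.3678 m/d
t = L/v_c = 484/0.3678 = 1316 d

1320 days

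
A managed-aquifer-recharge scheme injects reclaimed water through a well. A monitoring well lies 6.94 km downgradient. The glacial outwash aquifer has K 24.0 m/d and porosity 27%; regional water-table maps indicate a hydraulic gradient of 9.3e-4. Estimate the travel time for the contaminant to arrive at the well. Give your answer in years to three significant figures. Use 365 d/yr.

q = Ki = 24.0 × 9.3e-4 = 0.02232 m/d
Seepage velocity v = q / n = 0.02232 / 0.27 = 0.08267 m/d
L = 6.94 km = 6940 m
t = L / v = 6940 / 0.08267 = 83950 d
   = 83950 / 365 = 230 yr

230 years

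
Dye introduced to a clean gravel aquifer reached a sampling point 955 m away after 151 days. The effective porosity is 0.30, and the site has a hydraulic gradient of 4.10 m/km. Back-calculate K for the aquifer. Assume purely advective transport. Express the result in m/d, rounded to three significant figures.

463 m/d

v = L / t = 955 / 151 = 6.325 m/d
K = v · n / i = 6.325 × 0.30 / 0.0041 = 463 m/d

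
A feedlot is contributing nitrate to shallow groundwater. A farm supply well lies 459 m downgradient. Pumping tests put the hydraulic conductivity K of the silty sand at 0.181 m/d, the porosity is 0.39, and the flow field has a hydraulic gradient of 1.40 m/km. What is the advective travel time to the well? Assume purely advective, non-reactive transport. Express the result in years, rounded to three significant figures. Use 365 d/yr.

Specific discharge q = 0.181 × 0.0014 = 2.534e-4 m/d
Seepage velocity v = q / n = 2.534e-4 / 0.39 = 6.497e-4 m/d
t = L / v = 459 / 6.497e-4 = 706400 d
   = 706400 / 365 = 1940 yr

1940 years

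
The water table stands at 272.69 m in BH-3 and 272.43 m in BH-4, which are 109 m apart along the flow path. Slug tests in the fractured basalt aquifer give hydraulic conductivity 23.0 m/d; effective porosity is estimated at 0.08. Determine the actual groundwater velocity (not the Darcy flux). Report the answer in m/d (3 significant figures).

0.686 m/d

Hydraulic gradient i = (272.69 − 272.43) / 109 = 0.26 / 109 = 0.002385
q = Ki = 23.0 × 0.002385 = 0.05486 m/d
v = Ki/n = 23.0·0.002385/0.08 = 0.6858 m/d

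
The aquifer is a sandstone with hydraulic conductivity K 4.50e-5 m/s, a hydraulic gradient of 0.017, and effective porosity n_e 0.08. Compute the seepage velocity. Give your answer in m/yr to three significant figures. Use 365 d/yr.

302 m/yr

K = 4.50e-5 m/s × 86400 s/d = 3.888 m/d
Darcy flux q = K·i = 3.888 × 0.017 = 0.06610 m/d
v_s = q/n_e = 0.06610/0.08 = 0.8262 m/d
   = 0.8262 × 365 = 302 m/yr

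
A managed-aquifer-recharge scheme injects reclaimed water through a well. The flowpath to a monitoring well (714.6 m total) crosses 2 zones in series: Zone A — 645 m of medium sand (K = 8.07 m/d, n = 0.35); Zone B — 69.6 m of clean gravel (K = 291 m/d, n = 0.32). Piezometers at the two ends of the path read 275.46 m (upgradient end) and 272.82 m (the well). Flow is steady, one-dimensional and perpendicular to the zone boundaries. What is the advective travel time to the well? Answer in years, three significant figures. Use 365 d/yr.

20.6 years

Total head drop ΔH = 275.46 − 272.82 = 2.64 m
Continuity: the same q passes through each zone, so ΔH = q·Σ(L_j/K_j) — the zones act as resistances in series.
Σ(L/K) = 645/8.07 + 69.6/291 = 79.93 + 0.2392 = 80.16 d
q = ΔH / Σ(L/K) = 2.64 / 80.16 = 0.03293 m/d (same in every zone)
Zone A: v = q/n = 0.03293/0.35 = 0.09409 m/d → t_A = 645/0.09409 = 6855 d
Zone B: v = q/n = 0.03293/0.32 = 0.1029 m/d → t_B = 69.6/0.1029 = 676.3 d
Total t = 6855 + 676.3 = 7531 d
   = 7531 / 365 = 20.6 yr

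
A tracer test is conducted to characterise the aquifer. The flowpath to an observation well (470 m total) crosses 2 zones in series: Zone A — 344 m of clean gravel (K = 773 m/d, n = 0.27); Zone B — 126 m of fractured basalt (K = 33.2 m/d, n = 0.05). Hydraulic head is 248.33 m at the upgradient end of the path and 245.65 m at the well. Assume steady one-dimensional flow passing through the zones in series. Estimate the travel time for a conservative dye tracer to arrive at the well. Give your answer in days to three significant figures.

Total head drop ΔH = 248.33 − 245.65 = 2.68 m
Continuity: the same q passes through each zone, so ΔH = q·Σ(L_j/K_j) — the zones act as resistances in series.
Σ(L/K) = 344/773 + 126/33.2 = 0.4450 + 3.795 = 4.240 d
q = ΔH / Σ(L/K) = 2.68 / 4.240 = 0.6320 m/d (same in every zone)
Zone A: v = q/n = 0.6320/0.27 = 2.341 m/d → t_A = 344/2.341 = 147.0 d
Zone B: v = q/n = 0.6320/0.05 = 12.64 m/d → t_B = 126/12.64 = 9.968 d
Total t = 147.0 + 9.968 = 156.9 d

157 days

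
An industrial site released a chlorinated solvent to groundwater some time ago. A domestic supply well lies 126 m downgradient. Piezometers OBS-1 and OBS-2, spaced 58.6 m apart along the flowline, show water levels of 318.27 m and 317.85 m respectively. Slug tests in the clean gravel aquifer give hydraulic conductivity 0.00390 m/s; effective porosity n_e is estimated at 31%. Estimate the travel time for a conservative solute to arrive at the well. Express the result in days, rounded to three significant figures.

16.2 days

Hydraulic gradient i = (318.27 − 317.85) / 58.6 = 0.42 / 58.6 = 0.007167
K = 0.00390 m/s × 86400 s/d = 337.0 m/d
q = Ki = 337.0 × 0.007167 = 2.415 m/d
v_s = q/n_e = 2.415/0.31 = 7.791 m/d
t = L / v = 126 / 7.791 = 16.17 d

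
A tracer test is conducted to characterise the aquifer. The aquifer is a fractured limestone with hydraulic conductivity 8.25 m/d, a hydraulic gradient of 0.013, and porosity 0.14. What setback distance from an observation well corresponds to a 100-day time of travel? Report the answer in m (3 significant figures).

Darcy flux q = K·i = 8.25 × 0.013 = 0.1073 m/d
Seepage velocity v = q / n = 0.1073 / 0.14 = 0.7661 m/d
L = v × T = 0.7661 × 100 = 76.61 m

76.6 m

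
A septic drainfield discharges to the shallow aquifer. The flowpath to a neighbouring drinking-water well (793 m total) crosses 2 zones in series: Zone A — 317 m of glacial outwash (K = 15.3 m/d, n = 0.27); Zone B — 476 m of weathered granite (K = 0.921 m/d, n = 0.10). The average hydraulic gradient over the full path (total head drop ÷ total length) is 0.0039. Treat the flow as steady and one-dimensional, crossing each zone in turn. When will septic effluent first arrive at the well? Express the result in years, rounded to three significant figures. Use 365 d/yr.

63.4 years

Continuity: the same q passes through each zone, so ΔH = q·Σ(L_j/K_j) — the zones act as resistances in series.
Σ(L/K) = 317/15.3 + 476/0.921 = 20.72 + 516.8 = 537.5 d
K_eq = L_total / Σ(L/K) = 793 / 537.5 = 1.475 m/d
q = K_eq · i = 1.475 × 0.0039 = 0.005753 m/d (same in every zone)
Zone A: v = q/n = 0.005753/0.27 = 0.02131 m/d → t_A = 317/0.02131 = 14880 d
Zone B: v = q/n = 0.005753/0.10 = 0.05753 m/d → t_B = 476/0.05753 = 8273 d
Total t = 14880 + 8273 = 23150 d
   = 23150 / 365 = 63.4 yr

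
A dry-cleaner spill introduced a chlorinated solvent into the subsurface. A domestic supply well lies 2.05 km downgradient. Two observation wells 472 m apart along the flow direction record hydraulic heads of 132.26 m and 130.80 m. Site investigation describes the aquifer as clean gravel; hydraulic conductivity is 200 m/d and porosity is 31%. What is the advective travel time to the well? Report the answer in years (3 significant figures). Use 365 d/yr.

Hydraulic gradient i = (132.26 − 130.80) / 472 = 1.46 / 472 = 0.003093
Specific discharge q = 200 × 0.003093 = 0.6186 m/d
v = Ki/n = 200·0.003093/0.31 = 1.996 m/d
L = 2.05 km = 2050 m
t = L / v = 2050 / 1.996 = 1027 d
   = 1027 / 365 = 2.81 yr

2.81 years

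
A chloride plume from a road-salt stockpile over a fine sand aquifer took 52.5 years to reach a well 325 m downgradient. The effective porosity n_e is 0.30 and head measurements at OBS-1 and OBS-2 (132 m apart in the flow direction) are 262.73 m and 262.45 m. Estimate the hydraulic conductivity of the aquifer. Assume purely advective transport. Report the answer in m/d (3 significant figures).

2.40 m/d

Hydraulic gradient i = (262.73 − 262.45) / 132 = 0.28 / 132 = 0.002121
t = 52.5 years = 19160 d
v = L / t = 325 / 19160 = 0.01696 m/d
K = v · n / i = 0.01696 × 0.30 / 0.002121 = 2.40 m/d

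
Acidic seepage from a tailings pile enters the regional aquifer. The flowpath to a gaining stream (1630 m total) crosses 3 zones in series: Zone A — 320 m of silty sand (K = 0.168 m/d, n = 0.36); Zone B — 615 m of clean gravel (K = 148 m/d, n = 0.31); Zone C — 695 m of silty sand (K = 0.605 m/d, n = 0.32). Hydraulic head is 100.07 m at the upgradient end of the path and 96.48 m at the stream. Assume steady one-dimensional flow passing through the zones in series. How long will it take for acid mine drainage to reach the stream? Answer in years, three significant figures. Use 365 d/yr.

Total head drop ΔH = 100.07 − 96.48 = 3.59 m
Continuity: the same q passes through each zone, so ΔH = q·Σ(L_j/K_j) — the zones act as resistances in series.
Σ(L/K) = 320/0.168 + 615/148 + 695/0.605 = 1905 + 4.155 + 1149 = 3058 d
q = ΔH / Σ(L/K) = 3.59 / 3058 = 0.001174 m/d (same in every zone)
Zone A: v = q/n = 0.001174/0.36 = 0.003261 m/d → t_A = 320/0.003261 = 98120 d
Zone B: v = q/n = 0.001174/0.31 = 0.003787 m/d → t_B = 615/0.003787 = 162400 d
Zone C: v = q/n = 0.001174/0.32 = 0.003669 m/d → t_C = 695/0.003669 = 189400 d
Total t = 98120 + 162400 + 189400 = 449900 d
   = 449900 / 365 = 1230 yr

1230 years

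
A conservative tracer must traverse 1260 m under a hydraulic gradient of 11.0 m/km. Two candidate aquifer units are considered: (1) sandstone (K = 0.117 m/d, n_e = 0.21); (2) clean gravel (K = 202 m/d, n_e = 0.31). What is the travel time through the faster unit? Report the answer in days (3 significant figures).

Unit 1 (sandstone): v = 0.117×0.011/0.21 = 0.006129 m/d, t = 1260/0.006129 = 205600 d
Unit 2 (clean gravel): v = 202×0.011/0.31 = 7.168 m/d, t = 1260/7.168 = 175.8 d
Faster unit: t = 176 d

176 days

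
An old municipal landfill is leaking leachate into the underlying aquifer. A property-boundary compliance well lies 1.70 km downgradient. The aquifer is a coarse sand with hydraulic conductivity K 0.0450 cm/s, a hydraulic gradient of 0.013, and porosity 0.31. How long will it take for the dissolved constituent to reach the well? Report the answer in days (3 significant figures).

1040 days

K = 0.0450 cm/s × 864 = 38.88 m/d
q = Ki = 38.88 × 0.013 = 0.5054 m/d
Seepage velocity v = q / n = 0.5054 / 0.31 = 1.630 m/d
L = 1.70 km = 1700 m
t = L / v = 1700 / 1.630 = 1043 d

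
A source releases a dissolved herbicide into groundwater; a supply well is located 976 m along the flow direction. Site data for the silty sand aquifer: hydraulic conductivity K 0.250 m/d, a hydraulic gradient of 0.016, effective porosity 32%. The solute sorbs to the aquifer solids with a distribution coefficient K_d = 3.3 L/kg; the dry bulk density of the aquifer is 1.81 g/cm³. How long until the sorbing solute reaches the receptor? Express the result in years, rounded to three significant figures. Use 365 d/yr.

4210 years

Darcy flux q = K·i = 0.250 × 0.016 = 0.004000 m/d
Average linear velocity = 0.004000 / 0.32 = 0.01250 m/d
Retardation R = 1 + ρ_b·K_d/n = 1 + 1.81×3.3/0.32 = 19.67
Contaminant velocity v_c = v/R = 0.01250/19.67 = 6.356e-4 m/d
t = L/v_c = 976/6.356e-4 = 1.535e6 d
   = 1.535e6/365 = 4210 yr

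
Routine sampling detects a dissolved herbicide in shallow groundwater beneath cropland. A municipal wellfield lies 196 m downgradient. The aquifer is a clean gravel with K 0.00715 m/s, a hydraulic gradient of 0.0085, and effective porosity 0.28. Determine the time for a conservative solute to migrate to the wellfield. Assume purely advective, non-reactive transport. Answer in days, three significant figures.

K = 0.00715 m/s × 86400 s/d = 617.8 m/d
Darcy flux q = K·i = 617.8 × 0.0085 = 5.251 m/d
v = Ki/n = 617.8·0.0085/0.28 = 18.75 m/d
t = L / v = 196 / 18.75 = 10.45 d

10.5 days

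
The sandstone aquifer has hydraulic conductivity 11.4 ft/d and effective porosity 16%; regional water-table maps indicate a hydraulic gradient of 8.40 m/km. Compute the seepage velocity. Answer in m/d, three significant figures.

0.182 m/d

K = 11.4 ft/d × 0.3048 = 3.475 m/d
Specific discharge q = 3.475 × 0.0084 = 0.02919 m/d
Average linear velocity = 0.02919 / 0.16 = 0.1824 m/d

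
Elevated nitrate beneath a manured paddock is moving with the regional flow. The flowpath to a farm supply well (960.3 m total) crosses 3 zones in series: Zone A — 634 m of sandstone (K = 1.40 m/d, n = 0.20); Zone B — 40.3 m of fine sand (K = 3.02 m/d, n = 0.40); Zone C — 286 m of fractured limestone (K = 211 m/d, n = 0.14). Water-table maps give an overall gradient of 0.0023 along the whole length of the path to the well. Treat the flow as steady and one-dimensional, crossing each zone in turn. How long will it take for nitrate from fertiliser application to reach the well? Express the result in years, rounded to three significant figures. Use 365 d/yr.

Steady 1-D flow in series ⇒ the Darcy flux q is identical in every zone and the zone head losses add (resistances L/K in series).
Σ(L/K) = 634/1.40 + 40.3/3.02 + 286/211 = 452.9 + 13.34 + 1.355 = 467.6 d
K_eq = L_total / Σ(L/K) = 960.3 / 467.6 = 2.054 m/d
q = K_eq · i = 2.054 × 0.0023 = 0.004724 m/d (same in every zone)
Zone A: v = q/n = 0.004724/0.20 = 0.02362 m/d → t_A = 634/0.02362 = 26840 d
Zone B: v = q/n = 0.004724/0.40 = 0.01181 m/d → t_B = 40.3/0.01181 = 3412 d
Zone C: v = q/n = 0.004724/0.14 = 0.03374 m/d → t_C = 286/0.03374 = 8476 d
Total t = 26840 + 3412 + 8476 = 38730 d
   = 38730 / 365 = 106 yr

106 years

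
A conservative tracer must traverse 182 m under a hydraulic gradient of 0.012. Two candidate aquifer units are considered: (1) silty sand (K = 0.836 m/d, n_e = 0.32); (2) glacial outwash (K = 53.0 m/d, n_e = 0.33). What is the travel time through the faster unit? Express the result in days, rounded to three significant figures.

Unit 1 (silty sand): v = 0.836×0.012/0.32 = 0.03135 m/d, t = 182/0.03135 = 5805 d
Unit 2 (glacial outwash): v = 53.0×0.012/0.33 = 1.927 m/d, t = 182/1.927 = 94.43 d
Faster unit: t = 94.4 d

94.4 days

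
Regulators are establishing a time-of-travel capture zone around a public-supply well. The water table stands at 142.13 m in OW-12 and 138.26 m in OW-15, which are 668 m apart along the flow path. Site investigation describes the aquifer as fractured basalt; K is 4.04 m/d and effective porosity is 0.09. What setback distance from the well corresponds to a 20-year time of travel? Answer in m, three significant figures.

1900 m

Hydraulic gradient i = (142.13 − 138.26) / 668 = 3.87 / 668 = 0.005793
Darcy flux q = K·i = 4.04 × 0.005793 = 0.02341 m/d
Seepage velocity v = q / n = 0.02341 / 0.09 = 0.2601 m/d
T = 20 yr × 365 = 7300 d
L = v × T = 0.2601 × 7300 = 1898 m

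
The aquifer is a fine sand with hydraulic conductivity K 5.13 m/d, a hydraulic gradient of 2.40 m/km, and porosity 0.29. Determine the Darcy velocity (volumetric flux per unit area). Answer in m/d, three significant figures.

0.0123 m/d

q = Ki = 5.13 × 0.0024 = 0.01231 m/d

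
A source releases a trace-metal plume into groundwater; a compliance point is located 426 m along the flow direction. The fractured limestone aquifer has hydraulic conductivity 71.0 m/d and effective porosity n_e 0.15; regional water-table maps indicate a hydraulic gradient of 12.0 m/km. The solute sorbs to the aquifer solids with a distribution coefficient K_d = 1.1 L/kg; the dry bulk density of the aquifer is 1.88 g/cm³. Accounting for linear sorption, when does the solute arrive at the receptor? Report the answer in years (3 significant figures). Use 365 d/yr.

q = Ki = 71.0 × 0.012 = 0.8520 m/d
Average linear velocity = 0.8520 / 0.15 = 5.680 m/d
Retardation R = 1 + ρ_b·K_d/n = 1 + 1.88×1.1/0.15 = 14.79
Contaminant velocity v_c = v/R = 5.680/14.79 = 0.3841 m/d
t = L/v_c = 426/0.3841 = 1109 d
   = 1109/365 = 3.04 yr

3.04 years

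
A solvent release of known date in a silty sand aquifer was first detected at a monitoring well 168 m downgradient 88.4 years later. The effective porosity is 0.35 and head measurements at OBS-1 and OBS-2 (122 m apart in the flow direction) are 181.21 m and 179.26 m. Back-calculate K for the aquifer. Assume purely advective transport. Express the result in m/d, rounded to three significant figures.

Hydraulic gradient i = (181.21 − 179.26) / 122 = 1.95 / 122 = 0.01598
t = 88.4 years = 32270 d
v = L / t = 168 / 32270 = 0.005207 m/d
K = v · n / i = 0.005207 × 0.35 / 0.01598 = 0.114 m/d

0.114 m/d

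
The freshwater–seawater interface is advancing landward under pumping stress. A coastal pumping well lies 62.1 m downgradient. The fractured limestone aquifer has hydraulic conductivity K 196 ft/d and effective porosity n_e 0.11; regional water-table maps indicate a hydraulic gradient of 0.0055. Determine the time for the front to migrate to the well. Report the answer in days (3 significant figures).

K = 196 ft/d × 0.3048 = 59.74 m/d
q = Ki = 59.74 × 0.0055 = 0.3286 m/d
v_s = q/n_e = 0.3286/0.11 = 2.987 m/d
t = L / v = 62.1 / 2.987 = 20.79 d

20.8 days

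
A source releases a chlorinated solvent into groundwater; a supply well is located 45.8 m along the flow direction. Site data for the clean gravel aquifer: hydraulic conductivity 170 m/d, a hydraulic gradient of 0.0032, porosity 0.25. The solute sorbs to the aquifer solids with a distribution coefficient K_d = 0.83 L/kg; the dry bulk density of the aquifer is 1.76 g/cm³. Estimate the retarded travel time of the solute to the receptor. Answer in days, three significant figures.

144 days

q = Ki = 170 × 0.0032 = 0.5440 m/d
v_s = q/n_e = 0.5440/0.25 = 2.176 m/d
Retardation R = 1 + ρ_b·K_d/n = 1 + 1.76×0.83/0.25 = 6.843
Contaminant velocity v_c = v/R = 2.176/6.843 = 0.3180 m/d
t = L/v_c = 45.8/0.3180 = 144.0 d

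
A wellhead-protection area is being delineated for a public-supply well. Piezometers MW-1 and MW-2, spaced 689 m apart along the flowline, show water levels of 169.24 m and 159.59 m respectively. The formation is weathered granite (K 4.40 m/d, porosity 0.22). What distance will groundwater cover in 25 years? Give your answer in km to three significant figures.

Hydraulic gradient i = (169.24 − 159.59) / 689 = 9.65 / 689 = 0.01401
Darcy flux q = K·i = 4.40 × 0.01401 = 0.06163 m/d
Average linear velocity = 0.06163 / 0.22 = 0.2801 m/d
T = 25 yr × 365 = 9125 d
L = v × T = 0.2801 × 9125 = 2556 m
   = 2.56 km

2.56 km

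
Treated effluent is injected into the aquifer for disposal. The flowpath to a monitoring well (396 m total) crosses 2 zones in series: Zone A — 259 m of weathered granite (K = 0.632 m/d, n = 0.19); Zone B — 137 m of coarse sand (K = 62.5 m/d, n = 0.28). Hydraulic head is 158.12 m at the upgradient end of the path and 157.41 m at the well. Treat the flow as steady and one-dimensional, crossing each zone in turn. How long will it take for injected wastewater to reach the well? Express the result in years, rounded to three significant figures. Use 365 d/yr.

Total head drop ΔH = 158.12 − 157.41 = 0.71 m
Steady 1-D flow in series ⇒ the Darcy flux q is identical in every zone and the zone head losses add (resistances L/K in series).
Σ(L/K) = 259/0.632 + 137/62.5 = 409.8 + 2.192 = 412.0 d
q = ΔH / Σ(L/K) = 0.71 / 412.0 = 0.001723 m/d (same in every zone)
Zone A: v = q/n = 0.001723/0.19 = 0.009070 m/d → t_A = 259/0.009070 = 28560 d
Zone B: v = q/n = 0.001723/0.28 = 0.006155 m/d → t_B = 137/0.006155 = 22260 d
Total t = 28560 + 22260 = 50820 d
   = 50820 / 365 = 139 yr

139 years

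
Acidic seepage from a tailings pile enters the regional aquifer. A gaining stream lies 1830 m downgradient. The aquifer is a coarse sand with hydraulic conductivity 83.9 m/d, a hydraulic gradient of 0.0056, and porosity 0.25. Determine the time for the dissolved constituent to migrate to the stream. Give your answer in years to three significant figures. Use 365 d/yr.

Specific discharge q = 83.9 × 0.0056 = 0.4698 m/d
Seepage velocity v = q / n = 0.4698 / 0.25 = 1.879 m/d
t = L / v = 1830 / 1.879 = 973.7 d
   = 973.7 / 365 = 2.67 yr

2.67 years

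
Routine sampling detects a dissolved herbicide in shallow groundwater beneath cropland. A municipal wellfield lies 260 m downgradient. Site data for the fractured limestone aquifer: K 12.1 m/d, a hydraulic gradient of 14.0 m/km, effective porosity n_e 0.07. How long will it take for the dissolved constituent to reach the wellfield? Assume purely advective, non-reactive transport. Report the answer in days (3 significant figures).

q = Ki = 12.1 × 0.014 = 0.1694 m/d
v = Ki/n = 12.1·0.014/0.07 = 2.420 m/d
t = L / v = 260 / 2.420 = 107.4 d

107 days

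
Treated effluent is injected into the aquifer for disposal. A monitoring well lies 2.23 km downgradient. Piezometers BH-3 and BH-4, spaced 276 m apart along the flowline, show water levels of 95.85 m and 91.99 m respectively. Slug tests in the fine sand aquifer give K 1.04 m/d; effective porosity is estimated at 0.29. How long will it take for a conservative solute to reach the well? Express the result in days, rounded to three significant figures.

Hydraulic gradient i = (95.85 − 91.99) / 276 = 3.86 / 276 = 0.01399
Darcy flux q = K·i = 1.04 × 0.01399 = 0.01454 m/d
v = Ki/n = 1.04·0.01399/0.29 = 0.05015 m/d
L = 2.23 km = 2230 m
t = L / v = 2230 / 0.05015 = 44460 d

44500 days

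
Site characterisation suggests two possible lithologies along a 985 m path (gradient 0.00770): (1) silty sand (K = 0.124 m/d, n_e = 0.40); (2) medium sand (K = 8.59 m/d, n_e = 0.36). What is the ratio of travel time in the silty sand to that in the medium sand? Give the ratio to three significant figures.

Unit 1 (silty sand): v = 0.124×0.0077/0.40 = 0.002387 m/d, t = 985/0.002387 = 412700 d
Unit 2 (medium sand): v = 8.59×0.0077/0.36 = 0.1837 m/d, t = 985/0.1837 = 5361 d
t(silty sand) / t(medium sand) = 412700/5361 = 77.0

77.0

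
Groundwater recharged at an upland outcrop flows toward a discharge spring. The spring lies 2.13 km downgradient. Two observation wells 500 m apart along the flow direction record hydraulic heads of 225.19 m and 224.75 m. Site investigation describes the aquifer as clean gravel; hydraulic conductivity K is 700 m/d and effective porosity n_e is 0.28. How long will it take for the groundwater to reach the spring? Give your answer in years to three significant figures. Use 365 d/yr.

Hydraulic gradient i = (225.19 − 224.75) / 500 = 0.44 / 500 = 8.800e-4
q = Ki = 700 × 8.800e-4 = 0.6160 m/d
Average linear velocity = 0.6160 / 0.28 = 2.200 m/d
L = 2.13 km = 2130 m
t = L / v = 2130 / 2.200 = 968.2 d
   = 968.2 / 365 = 2.65 yr

2.65 years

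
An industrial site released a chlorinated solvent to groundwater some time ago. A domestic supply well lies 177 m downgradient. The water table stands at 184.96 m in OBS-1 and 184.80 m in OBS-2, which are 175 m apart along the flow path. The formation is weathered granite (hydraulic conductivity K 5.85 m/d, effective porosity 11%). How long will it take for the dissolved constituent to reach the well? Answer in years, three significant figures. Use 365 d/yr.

Hydraulic gradient i = (184.96 − 184.80) / 175 = 0.16 / 175 = 9.143e-4
Specific discharge q = 5.85 × 9.143e-4 = 0.005349 m/d
Average linear velocity = 0.005349 / 0.11 = 0.04862 m/d
t = L / v = 177 / 0.04862 = 3640 d
   = 3640 / 365 = 9.97 yr

9.97 years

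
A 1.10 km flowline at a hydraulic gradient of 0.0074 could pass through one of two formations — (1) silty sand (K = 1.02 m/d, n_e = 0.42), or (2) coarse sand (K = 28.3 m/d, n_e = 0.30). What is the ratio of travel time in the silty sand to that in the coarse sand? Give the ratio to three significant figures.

Unit 1 (silty sand): v = 1.02×0.0074/0.42 = 0.01797 m/d, t = 1100/0.01797 = 61210 d
Unit 2 (coarse sand): v = 28.3×0.0074/0.30 = 0.6981 m/d, t = 1100/0.6981 = 1576 d
t(silty sand) / t(coarse sand) = 61210/1576 = 38.8

38.8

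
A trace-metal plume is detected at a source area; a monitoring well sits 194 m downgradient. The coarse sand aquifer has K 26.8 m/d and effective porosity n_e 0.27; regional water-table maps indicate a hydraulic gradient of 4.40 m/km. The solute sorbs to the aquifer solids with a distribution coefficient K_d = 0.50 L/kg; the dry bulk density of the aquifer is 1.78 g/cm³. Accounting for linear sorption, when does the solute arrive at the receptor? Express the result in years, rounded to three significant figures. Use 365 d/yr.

5.23 years

q = Ki = 26.8 × 0.0044 = 0.1179 m/d
v = Ki/n = 26.8·0.0044/0.27 = 0.4367 m/d
Retardation R = 1 + ρ_b·K_d/n = 1 + 1.78×0.50/0.27 = 4.296
Contaminant velocity v_c = v/R = 0.4367/4.296 = 0.1017 m/d
t = L/v_c = 194/0.1017 = 1908 d
   = 1908/365 = 5.23 yr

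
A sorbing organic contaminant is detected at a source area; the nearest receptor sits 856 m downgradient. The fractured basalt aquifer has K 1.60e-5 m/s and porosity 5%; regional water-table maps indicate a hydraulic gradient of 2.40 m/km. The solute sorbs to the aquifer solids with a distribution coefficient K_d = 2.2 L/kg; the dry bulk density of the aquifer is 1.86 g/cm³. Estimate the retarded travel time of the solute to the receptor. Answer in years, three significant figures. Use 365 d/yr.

K = 1.60e-5 m/s × 86400 s/d = 1.382 m/d
Specific discharge q = 1.382 × 0.0024 = 0.003318 m/d
v_s = q/n_e = 0.003318/0.05 = 0.06636 m/d
Retardation R = 1 + ρ_b·K_d/n = 1 + 1.86×2.2/0.05 = 82.84
Contaminant velocity v_c = v/R = 0.06636/82.84 = 8.010e-4 m/d
t = L/v_c = 856/8.010e-4 = 1.069e6 d
   = 1.069e6/365 = 2930 yr

2930 years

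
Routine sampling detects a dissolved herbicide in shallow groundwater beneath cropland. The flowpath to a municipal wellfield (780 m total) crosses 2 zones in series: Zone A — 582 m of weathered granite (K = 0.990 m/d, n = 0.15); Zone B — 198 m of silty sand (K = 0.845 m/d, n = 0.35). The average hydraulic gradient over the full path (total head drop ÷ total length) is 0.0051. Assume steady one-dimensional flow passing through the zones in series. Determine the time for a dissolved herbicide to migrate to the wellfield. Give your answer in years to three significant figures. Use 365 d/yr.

88.7 years

For zones in series the flux q is common to all zones; the equivalent conductivity is the harmonic (thickness-weighted) mean, K_eq = L_total / Σ(L_j/K_j).
Σ(L/K) = 582/0.990 + 198/0.845 = 587.9 + 234.3 = 822.2 d
K_eq = L_total / Σ(L/K) = 780 / 822.2 = 0.9487 m/d
q = K_eq · i = 0.9487 × 0.0051 = 0.004838 m/d (same in every zone)
Zone A: v = q/n = 0.004838/0.15 = 0.03225 m/d → t_A = 582/0.03225 = 18040 d
Zone B: v = q/n = 0.004838/0.35 = 0.01382 m/d → t_B = 198/0.01382 = 14320 d
Total t = 18040 + 14320 = 32370 d
   = 32370 / 365 = 88.7 yr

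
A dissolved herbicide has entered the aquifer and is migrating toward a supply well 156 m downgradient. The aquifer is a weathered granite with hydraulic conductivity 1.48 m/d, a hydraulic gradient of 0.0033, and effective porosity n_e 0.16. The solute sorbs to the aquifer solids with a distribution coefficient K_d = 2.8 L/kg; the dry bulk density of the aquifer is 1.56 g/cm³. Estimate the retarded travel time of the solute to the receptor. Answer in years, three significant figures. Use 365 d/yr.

Specific discharge q = 1.48 × 0.0033 = 0.004884 m/d
Seepage velocity v = q / n = 0.004884 / 0.16 = 0.03053 m/d
Retardation R = 1 + ρ_b·K_d/n = 1 + 1.56×2.8/0.16 = 28.30
Contaminant velocity v_c = v/R = 0.03053/28.30 = 0.001079 m/d
t = L/v_c = 156/0.001079 = 144600 d
   = 144600/365 = 396 yr

396 years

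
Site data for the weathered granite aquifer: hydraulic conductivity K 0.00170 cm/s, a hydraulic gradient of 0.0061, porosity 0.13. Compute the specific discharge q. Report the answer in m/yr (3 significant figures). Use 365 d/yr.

K = 0.00170 cm/s × 864 = 1.469 m/d
Specific discharge q = 1.469 × 0.0061 = 0.008960 m/d
   = 0.008960 × 365 = 3.27 m/yr

3.27 m/yr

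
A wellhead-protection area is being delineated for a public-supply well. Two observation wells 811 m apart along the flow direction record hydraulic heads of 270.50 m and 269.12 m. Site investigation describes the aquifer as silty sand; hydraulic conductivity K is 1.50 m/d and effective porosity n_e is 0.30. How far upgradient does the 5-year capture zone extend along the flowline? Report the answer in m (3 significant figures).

15.5 m

Hydraulic gradient i = (270.50 − 269.12) / 811 = 1.38 / 811 = 0.001702
Specific discharge q = 1.50 × 0.001702 = 0.002552 m/d
Seepage velocity v = q / n = 0.002552 / 0.30 = 0.008508 m/d
T = 5 yr × 365 = 1825 d
L = v × T = 0.008508 × 1825 = 15.53 m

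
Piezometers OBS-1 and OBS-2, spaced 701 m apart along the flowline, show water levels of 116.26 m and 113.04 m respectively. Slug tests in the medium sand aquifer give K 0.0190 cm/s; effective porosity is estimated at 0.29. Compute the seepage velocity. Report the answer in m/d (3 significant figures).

Hydraulic gradient i = (116.26 − 113.04) / 701 = 3.22 / 701 = 0.004593
K = 0.0190 cm/s × 864 = 16.42 m/d
q = Ki = 16.42 × 0.004593 = 0.07541 m/d
v = Ki/n = 16.42·0.004593/0.29 = 0.2600 m/d

0.260 m/d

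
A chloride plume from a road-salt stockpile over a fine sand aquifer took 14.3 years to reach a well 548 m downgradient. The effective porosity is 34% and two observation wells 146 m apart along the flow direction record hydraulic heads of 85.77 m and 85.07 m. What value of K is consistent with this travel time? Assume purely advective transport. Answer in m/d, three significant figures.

Hydraulic gradient i = (85.77 − 85.07) / 146 = 0.70 / 146 = 0.004795
t = 14.3 years = 5220 d
v = L / t = 548 / 5220 = 0.1050 m/d
K = v · n / i = 0.1050 × 0.34 / 0.004795 = 7.45 m/d

7.45 m/d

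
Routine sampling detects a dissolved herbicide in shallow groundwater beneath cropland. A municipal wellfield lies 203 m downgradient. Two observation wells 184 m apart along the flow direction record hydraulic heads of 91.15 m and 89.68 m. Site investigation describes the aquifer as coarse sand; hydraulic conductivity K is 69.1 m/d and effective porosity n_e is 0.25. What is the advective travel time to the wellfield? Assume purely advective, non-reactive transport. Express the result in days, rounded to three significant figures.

91.9 days

Hydraulic gradient i = (91.15 − 89.68) / 184 = 1.47 / 184 = 0.007989
q = Ki = 69.1 × 0.007989 = 0.5520 m/d
Average linear velocity = 0.5520 / 0.25 = 2.208 m/d
t = L / v = 203 / 2.208 = 91.93 d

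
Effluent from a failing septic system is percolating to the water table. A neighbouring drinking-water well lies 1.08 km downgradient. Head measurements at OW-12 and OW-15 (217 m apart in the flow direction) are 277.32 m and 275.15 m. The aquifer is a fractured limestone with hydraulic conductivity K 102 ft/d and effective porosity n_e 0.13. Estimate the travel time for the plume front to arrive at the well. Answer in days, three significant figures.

Hydraulic gradient i = (277.32 − 275.15) / 217 = 2.17 / 217 = 0.01000
K = 102 ft/d × 0.3048 = 31.09 m/d
q = Ki = 31.09 × 0.01000 = 0.3109 m/d
Seepage velocity v = q / n = 0.3109 / 0.13 = 2.392 m/d
L = 1.08 km = 1080 m
t = L / v = 1080 / 2.392 = 451.6 d

452 days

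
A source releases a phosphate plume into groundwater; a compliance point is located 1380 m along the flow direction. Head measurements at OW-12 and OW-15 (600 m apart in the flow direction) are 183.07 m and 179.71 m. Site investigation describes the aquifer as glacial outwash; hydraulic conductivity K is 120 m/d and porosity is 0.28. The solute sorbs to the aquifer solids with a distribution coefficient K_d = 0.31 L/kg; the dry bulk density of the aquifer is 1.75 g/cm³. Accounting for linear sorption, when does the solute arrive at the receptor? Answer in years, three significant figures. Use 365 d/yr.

Hydraulic gradient i = (183.07 − 179.71) / 600 = 3.36 / 600 = 0.005600
q = Ki = 120 × 0.005600 = 0.6720 m/d
Average linear velocity = 0.6720 / 0.28 = 2.400 m/d
Retardation R = 1 + ρ_b·K_d/n = 1 + 1.75×0.31/0.28 = 2.938
Contaminant velocity v_c = v/R = 2.400/2.938 = 0.8170 m/d
t = L/v_c = 1380/0.8170 = 1689 d
   = 1689/365 = 4.63 yr

4.63 years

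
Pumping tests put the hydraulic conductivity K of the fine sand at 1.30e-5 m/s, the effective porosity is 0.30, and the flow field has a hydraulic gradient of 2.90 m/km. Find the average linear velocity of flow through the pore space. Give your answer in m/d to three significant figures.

K = 1.30e-5 m/s × 86400 s/d = 1.123 m/d
Darcy flux q = K·i = 1.123 × 0.0029 = 0.003257 m/d
Seepage velocity v = q / n = 0.003257 / 0.30 = 0.01086 m/d

0.0109 m/d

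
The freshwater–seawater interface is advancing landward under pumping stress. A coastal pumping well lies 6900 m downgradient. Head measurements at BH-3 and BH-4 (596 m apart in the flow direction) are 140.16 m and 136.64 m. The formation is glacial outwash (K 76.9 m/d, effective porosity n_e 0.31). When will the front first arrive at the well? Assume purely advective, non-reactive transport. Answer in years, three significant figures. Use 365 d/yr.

Hydraulic gradient i = (140.16 − 136.64) / 596 = 3.52 / 596 = 0.005906
Specific discharge q = 76.9 × 0.005906 = 0.4542 m/d
v = Ki/n = 76.9·0.005906/0.31 = 1.465 m/d
t = L / v = 6900 / 1.465 = 4710 d
   = 4710 / 365 = 12.9 yr

12.9 years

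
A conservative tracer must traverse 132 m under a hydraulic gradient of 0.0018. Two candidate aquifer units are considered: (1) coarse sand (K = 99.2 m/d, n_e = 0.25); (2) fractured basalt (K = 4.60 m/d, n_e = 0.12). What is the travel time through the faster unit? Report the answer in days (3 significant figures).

Unit 1 (coarse sand): v = 99.2×0.0018/0.25 = 0.7142 m/d, t = 132/0.7142 = 184.8 d
Unit 2 (fractured basalt): v = 4.60×0.0018/0.12 = 0.06900 m/d, t = 132/0.06900 = 1913 d
Faster unit: t = 185 d

185 days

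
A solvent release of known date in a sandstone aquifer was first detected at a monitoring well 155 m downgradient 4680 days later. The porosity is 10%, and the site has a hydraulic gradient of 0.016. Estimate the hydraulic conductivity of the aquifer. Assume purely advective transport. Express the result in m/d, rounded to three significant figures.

v = L / t = 155 / 4680 = 0.03312 m/d
K = v · n / i = 0.03312 × 0.10 / 0.016 = 0.207 m/d

0.207 m/d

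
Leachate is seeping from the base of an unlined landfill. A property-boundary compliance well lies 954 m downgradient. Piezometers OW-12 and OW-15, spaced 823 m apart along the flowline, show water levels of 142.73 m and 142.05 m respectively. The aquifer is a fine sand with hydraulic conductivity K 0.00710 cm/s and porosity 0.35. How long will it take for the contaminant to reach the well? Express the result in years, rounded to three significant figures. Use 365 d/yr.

Hydraulic gradient i = (142.73 − 142.05) / 823 = 0.68 / 823 = 8.262e-4
K = 0.00710 cm/s × 864 = 6.134 m/d
Darcy flux q = K·i = 6.134 × 8.262e-4 = 0.005069 m/d
v_s = q/n_e = 0.005069/0.35 = 0.01448 m/d
t = L / v = 954 / 0.01448 = 65880 d
   = 65880 / 365 = 180 yr

180 years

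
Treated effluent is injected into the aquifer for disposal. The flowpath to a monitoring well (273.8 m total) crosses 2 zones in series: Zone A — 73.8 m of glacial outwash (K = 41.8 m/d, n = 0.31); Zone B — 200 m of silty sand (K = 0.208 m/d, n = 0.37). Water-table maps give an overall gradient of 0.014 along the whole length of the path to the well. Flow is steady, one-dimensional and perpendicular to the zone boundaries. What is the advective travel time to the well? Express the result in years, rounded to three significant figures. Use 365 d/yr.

Steady 1-D flow in series ⇒ the Darcy flux q is identical in every zone and the zone head losses add (resistances L/K in series).
Σ(L/K) = 73.8/41.8 + 200/0.208 = 1.766 + 961.5 = 963.3 d
K_eq = L_total / Σ(L/K) = 273.8 / 963.3 = 0.2842 m/d
q = K_eq · i = 0.2842 × 0.014 = 0.003979 m/d (same in every zone)
Zone A: v = q/n = 0.003979/0.31 = 0.01284 m/d → t_A = 73.8/0.01284 = 5749 d
Zone B: v = q/n = 0.003979/0.37 = 0.01075 m/d → t_B = 200/0.01075 = 18600 d
Total t = 5749 + 18600 = 24350 d
   = 24350 / 365 = 66.7 yr

66.7 years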